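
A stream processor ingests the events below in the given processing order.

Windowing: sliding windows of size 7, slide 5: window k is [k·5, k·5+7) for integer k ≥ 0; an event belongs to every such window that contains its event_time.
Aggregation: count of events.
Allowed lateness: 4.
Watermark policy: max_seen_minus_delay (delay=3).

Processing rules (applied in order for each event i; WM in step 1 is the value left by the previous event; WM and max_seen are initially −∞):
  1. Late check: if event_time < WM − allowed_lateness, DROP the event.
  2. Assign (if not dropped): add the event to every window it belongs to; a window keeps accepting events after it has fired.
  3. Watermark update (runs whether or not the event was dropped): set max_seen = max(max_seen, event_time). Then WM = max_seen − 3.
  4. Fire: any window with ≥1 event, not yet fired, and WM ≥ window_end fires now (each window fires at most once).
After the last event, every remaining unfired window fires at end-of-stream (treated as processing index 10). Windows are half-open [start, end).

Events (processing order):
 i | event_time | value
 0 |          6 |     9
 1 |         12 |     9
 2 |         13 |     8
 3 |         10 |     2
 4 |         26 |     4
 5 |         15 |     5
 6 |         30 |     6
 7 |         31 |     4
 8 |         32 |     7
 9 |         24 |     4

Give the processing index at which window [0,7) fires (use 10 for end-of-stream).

i=0 t=6 v=9: → [5,12),[0,7); WM=3
i=1 t=12 v=9: → [10,17); WM=9; [0,7) fires=1
i=2 t=13 v=8: → [10,17); WM=10
i=3 t=10 v=2: → [10,17),[5,12); WM=10
i=4 t=26 v=4: → [25,32),[20,27); WM=23; [5,12) fires=2 [10,17) fires=3
i=5 t=15 v=5: DROP (t<23-4); WM=23
i=6 t=30 v=6: → [30,37),[25,32); WM=27; [20,27) fires=1
i=7 t=31 v=4: → [30,37),[25,32); WM=28
i=8 t=32 v=7: → [30,37); WM=29
i=9 t=24 v=4: DROP (t<29-4); WM=29

1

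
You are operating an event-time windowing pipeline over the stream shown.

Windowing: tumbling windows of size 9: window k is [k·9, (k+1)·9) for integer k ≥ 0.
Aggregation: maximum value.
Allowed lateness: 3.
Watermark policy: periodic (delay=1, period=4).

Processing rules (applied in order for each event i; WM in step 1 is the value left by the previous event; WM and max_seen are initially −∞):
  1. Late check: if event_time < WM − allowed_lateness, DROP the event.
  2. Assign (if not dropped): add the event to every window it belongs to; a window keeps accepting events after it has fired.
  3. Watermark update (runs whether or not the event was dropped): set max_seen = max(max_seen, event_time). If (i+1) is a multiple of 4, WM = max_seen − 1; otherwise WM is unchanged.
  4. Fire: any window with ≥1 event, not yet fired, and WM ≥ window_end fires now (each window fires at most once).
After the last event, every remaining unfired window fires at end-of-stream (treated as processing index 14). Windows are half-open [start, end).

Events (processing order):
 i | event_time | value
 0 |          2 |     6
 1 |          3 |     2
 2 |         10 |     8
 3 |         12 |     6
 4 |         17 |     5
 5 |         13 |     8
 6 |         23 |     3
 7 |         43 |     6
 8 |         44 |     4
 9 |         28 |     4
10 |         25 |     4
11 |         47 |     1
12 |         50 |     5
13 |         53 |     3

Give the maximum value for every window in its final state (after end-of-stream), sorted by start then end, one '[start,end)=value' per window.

[0,9)=6 [9,18)=8 [18,27)=3 [36,45)=6 [45,54)=5

i=0 t=2 v=6: → [0,9); WM=−∞
i=1 t=3 v=2: → [0,9); WM=−∞
i=2 t=10 v=8: → [9,18); WM=−∞
i=3 t=12 v=6: → [9,18); WM=11; [0,9) fires=6
i=4 t=17 v=5: → [9,18); WM=11
i=5 t=13 v=8: → [9,18); WM=11
i=6 t=23 v=3: → [18,27); WM=11
i=7 t=43 v=6: → [36,45); WM=42; [9,18) fires=8 [18,27) fires=3
i=8 t=44 v=4: → [36,45); WM=42
i=9 t=28 v=4: DROP (t<42-3); WM=42
i=10 t=25 v=4: DROP (t<42-3); WM=42
i=11 t=47 v=1: → [45,54); WM=46; [36,45) fires=6
i=12 t=50 v=5: → [45,54); WM=46
i=13 t=53 v=3: → [45,54); WM=46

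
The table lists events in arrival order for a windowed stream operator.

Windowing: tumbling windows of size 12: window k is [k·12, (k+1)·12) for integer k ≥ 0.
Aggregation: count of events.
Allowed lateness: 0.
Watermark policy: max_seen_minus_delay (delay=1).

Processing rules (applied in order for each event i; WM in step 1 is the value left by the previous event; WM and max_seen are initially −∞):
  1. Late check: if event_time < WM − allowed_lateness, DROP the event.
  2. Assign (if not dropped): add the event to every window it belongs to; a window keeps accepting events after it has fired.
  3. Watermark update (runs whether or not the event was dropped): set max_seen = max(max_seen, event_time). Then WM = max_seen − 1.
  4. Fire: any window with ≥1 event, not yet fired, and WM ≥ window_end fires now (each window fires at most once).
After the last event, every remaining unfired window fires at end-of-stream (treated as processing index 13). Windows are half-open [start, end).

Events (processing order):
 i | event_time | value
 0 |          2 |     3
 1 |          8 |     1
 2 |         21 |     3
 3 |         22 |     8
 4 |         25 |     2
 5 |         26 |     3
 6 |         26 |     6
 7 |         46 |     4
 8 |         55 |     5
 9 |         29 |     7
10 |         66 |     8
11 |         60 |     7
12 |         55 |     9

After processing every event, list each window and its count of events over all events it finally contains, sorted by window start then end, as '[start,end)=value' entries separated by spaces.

i=0 t=2 v=3: → [0,12); WM=1
i=1 t=8 v=1: → [0,12); WM=7
i=2 t=21 v=3: → [12,24); WM=20; [0,12) fires=2
i=3 t=22 v=8: → [12,24); WM=21
i=4 t=25 v=2: → [24,36); WM=24; [12,24) fires=2
i=5 t=26 v=3: → [24,36); WM=25
i=6 t=26 v=6: → [24,36); WM=25
i=7 t=46 v=4: → [36,48); WM=45; [24,36) fires=3
i=8 t=55 v=5: → [48,60); WM=54; [36,48) fires=1
i=9 t=29 v=7: DROP (t<54-0); WM=54
i=10 t=66 v=8: → [60,72); WM=65; [48,60) fires=1
i=11 t=60 v=7: DROP (t<65-0); WM=65
i=12 t=55 v=9: DROP (t<65-0); WM=65

[0,12)=2 [12,24)=2 [24,36)=3 [36,48)=1 [48,60)=1 [60,72)=1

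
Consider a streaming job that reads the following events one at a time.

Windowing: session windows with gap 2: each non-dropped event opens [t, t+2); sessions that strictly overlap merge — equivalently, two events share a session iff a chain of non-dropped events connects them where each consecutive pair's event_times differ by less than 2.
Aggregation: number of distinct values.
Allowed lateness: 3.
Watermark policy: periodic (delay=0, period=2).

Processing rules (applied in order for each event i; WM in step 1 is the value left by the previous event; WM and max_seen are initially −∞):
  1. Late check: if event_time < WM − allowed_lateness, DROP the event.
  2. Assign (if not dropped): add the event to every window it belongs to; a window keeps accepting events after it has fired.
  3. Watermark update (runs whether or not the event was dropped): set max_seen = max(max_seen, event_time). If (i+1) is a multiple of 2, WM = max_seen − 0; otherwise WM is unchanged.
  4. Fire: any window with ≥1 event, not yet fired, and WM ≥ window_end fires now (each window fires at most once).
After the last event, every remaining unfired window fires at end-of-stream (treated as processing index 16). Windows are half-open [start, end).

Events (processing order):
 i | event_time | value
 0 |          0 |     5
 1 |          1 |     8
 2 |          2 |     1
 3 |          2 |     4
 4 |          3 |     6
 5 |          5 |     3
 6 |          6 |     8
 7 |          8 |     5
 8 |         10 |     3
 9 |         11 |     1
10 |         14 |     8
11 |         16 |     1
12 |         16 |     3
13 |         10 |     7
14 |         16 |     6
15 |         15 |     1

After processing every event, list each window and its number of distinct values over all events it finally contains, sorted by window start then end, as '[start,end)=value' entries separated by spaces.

i=0 t=0 v=5: → [0,2); WM=−∞
i=1 t=1 v=8: → [0,3); WM=1
i=2 t=2 v=1: → [0,4); WM=1
i=3 t=2 v=4: → [0,4); WM=2
i=4 t=3 v=6: → [0,5); WM=2
i=5 t=5 v=3: → [5,7); WM=5
i=6 t=6 v=8: → [5,8); WM=5
i=7 t=8 v=5: → [8,10); WM=8
i=8 t=10 v=3: → [10,12); WM=8
i=9 t=11 v=1: → [10,13); WM=11
i=10 t=14 v=8: → [14,16); WM=11
i=11 t=16 v=1: → [16,18); WM=16
i=12 t=16 v=3: → [16,18); WM=16
i=13 t=10 v=7: DROP (t<16-3); WM=16
i=14 t=16 v=6: → [16,18); WM=16
i=15 t=15 v=1: → [14,18); WM=16

[0,5)=5 [5,8)=2 [8,10)=1 [10,13)=2 [14,18)=4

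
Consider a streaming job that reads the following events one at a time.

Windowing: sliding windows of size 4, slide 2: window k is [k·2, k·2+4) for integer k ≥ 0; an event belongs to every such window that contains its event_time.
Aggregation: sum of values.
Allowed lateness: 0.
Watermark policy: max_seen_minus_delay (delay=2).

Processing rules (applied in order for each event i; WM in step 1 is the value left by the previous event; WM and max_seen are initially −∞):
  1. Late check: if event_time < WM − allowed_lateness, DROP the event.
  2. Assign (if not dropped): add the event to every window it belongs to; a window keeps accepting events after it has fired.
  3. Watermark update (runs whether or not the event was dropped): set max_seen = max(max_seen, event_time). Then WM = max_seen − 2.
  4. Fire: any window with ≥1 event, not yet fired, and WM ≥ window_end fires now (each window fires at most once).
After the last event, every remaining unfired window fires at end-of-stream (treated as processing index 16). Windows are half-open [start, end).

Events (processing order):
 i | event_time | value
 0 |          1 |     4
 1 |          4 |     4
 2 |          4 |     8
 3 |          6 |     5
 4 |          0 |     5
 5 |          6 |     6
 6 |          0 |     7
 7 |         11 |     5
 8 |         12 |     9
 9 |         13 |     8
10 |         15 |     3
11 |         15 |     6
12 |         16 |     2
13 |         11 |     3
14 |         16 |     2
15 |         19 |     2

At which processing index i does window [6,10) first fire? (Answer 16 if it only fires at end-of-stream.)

8

i=0 t=1 v=4: → [0,4); WM=-1
i=1 t=4 v=4: → [4,8),[2,6); WM=2
i=2 t=4 v=8: → [4,8),[2,6); WM=2
i=3 t=6 v=5: → [6,10),[4,8); WM=4; [0,4) fires=4
i=4 t=0 v=5: DROP (t<4-0); WM=4
i=5 t=6 v=6: → [6,10),[4,8); WM=4
i=6 t=0 v=7: DROP (t<4-0); WM=4
i=7 t=11 v=5: → [10,14),[8,12); WM=9; [2,6) fires=12 [4,8) fires=23
i=8 t=12 v=9: → [12,16),[10,14); WM=10; [6,10) fires=11
i=9 t=13 v=8: → [12,16),[10,14); WM=11
i=10 t=15 v=3: → [14,18),[12,16); WM=13; [8,12) fires=5
i=11 t=15 v=6: → [14,18),[12,16); WM=13
i=12 t=16 v=2: → [16,20),[14,18); WM=14; [10,14) fires=22
i=13 t=11 v=3: DROP (t<14-0); WM=14
i=14 t=16 v=2: → [16,20),[14,18); WM=14
i=15 t=19 v=2: → [18,22),[16,20); WM=17; [12,16) fires=26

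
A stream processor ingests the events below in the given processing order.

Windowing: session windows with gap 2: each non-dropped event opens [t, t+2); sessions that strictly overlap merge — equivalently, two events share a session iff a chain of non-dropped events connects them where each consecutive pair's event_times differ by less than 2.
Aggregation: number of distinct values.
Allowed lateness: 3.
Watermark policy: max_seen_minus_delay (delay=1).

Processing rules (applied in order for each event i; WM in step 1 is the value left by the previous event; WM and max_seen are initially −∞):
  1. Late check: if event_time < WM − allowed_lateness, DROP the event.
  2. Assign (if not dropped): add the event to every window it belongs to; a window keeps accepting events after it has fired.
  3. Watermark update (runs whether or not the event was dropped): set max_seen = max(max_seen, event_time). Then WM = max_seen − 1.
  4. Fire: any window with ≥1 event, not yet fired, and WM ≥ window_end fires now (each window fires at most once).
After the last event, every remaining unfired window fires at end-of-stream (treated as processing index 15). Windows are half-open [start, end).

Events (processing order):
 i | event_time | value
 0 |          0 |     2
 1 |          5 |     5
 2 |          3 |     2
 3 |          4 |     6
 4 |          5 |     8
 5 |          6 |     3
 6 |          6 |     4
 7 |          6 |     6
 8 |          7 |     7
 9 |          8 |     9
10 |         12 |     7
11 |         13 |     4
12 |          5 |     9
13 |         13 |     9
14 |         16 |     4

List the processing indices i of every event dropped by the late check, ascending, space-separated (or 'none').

i=0 t=0 v=2: → [0,2); WM=-1
i=1 t=5 v=5: → [5,7); WM=4
i=2 t=3 v=2: → [3,5); WM=4
i=3 t=4 v=6: → [3,7); WM=4
i=4 t=5 v=8: → [3,7); WM=4
i=5 t=6 v=3: → [3,8); WM=5
i=6 t=6 v=4: → [3,8); WM=5
i=7 t=6 v=6: → [3,8); WM=5
i=8 t=7 v=7: → [3,9); WM=6
i=9 t=8 v=9: → [3,10); WM=7
i=10 t=12 v=7: → [12,14); WM=11
i=11 t=13 v=4: → [12,15); WM=12
i=12 t=5 v=9: DROP (t<12-3); WM=12
i=13 t=13 v=9: → [12,15); WM=12
i=14 t=16 v=4: → [16,18); WM=15

12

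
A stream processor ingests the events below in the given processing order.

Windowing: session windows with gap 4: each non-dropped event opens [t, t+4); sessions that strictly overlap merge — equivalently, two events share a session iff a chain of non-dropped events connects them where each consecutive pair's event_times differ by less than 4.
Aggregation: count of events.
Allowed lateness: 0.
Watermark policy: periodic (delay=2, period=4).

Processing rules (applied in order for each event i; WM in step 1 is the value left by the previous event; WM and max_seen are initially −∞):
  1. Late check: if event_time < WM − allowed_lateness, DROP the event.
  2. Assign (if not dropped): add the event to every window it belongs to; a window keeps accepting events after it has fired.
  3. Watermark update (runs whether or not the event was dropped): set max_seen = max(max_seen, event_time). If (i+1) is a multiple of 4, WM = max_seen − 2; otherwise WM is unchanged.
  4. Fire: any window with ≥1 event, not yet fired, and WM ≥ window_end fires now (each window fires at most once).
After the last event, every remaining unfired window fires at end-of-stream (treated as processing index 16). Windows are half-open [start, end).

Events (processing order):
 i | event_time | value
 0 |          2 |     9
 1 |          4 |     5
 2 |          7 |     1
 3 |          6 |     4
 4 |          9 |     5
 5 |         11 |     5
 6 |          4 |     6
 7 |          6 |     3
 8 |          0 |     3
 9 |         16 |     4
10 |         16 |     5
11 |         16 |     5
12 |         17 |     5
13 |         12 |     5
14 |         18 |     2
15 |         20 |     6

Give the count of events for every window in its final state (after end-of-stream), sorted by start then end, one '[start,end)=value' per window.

[2,15)=7 [16,24)=6

i=0 t=2 v=9: → [2,6); WM=−∞
i=1 t=4 v=5: → [2,8); WM=−∞
i=2 t=7 v=1: → [2,11); WM=−∞
i=3 t=6 v=4: → [2,11); WM=5
i=4 t=9 v=5: → [2,13); WM=5
i=5 t=11 v=5: → [2,15); WM=5
i=6 t=4 v=6: DROP (t<5-0); WM=5
i=7 t=6 v=3: → [2,15); WM=9
i=8 t=0 v=3: DROP (t<9-0); WM=9
i=9 t=16 v=4: → [16,20); WM=9
i=10 t=16 v=5: → [16,20); WM=9
i=11 t=16 v=5: → [16,20); WM=14
i=12 t=17 v=5: → [16,21); WM=14
i=13 t=12 v=5: DROP (t<14-0); WM=14
i=14 t=18 v=2: → [16,22); WM=14
i=15 t=20 v=6: → [16,24); WM=18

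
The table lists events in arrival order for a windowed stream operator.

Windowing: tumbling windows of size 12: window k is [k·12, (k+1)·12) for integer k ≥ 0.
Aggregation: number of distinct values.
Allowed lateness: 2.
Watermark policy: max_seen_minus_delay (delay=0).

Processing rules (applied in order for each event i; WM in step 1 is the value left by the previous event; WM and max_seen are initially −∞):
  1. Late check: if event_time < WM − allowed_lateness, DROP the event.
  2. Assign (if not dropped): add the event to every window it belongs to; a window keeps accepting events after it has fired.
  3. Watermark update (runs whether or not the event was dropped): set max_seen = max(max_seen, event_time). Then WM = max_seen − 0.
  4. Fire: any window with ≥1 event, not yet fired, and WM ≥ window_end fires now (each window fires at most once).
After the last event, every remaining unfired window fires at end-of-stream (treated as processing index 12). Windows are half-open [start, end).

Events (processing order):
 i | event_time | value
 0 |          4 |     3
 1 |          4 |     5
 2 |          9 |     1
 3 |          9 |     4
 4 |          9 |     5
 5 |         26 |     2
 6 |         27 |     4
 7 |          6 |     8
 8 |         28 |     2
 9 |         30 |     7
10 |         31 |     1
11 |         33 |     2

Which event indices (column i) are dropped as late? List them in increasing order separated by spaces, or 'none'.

i=0 t=4 v=3: → [0,12); WM=4
i=1 t=4 v=5: → [0,12); WM=4
i=2 t=9 v=1: → [0,12); WM=9
i=3 t=9 v=4: → [0,12); WM=9
i=4 t=9 v=5: → [0,12); WM=9
i=5 t=26 v=2: → [24,36); WM=26; [0,12) fires=4
i=6 t=27 v=4: → [24,36); WM=27
i=7 t=6 v=8: DROP (t<27-2); WM=27
i=8 t=28 v=2: → [24,36); WM=28
i=9 t=30 v=7: → [24,36); WM=30
i=10 t=31 v=1: → [24,36); WM=31
i=11 t=33 v=2: → [24,36); WM=33

7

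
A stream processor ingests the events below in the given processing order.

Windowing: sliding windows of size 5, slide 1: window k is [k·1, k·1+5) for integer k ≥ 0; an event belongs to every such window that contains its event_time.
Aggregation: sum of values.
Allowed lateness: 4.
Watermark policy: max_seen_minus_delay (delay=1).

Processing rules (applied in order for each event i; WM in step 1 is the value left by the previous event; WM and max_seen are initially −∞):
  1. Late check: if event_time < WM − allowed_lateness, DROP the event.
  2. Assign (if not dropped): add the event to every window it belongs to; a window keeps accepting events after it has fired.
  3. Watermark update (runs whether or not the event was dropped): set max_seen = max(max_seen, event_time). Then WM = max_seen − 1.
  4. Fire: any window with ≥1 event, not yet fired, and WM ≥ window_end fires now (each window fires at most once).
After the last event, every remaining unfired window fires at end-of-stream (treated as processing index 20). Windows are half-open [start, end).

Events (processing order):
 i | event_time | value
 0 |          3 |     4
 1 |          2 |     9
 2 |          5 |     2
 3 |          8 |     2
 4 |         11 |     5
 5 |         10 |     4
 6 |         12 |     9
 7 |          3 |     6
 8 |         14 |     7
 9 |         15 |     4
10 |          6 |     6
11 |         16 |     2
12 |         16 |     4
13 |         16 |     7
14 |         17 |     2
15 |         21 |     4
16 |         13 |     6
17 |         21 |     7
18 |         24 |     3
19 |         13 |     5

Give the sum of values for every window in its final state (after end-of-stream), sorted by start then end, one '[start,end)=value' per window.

[0,5)=13 [1,6)=15 [2,7)=15 [3,8)=6 [4,9)=4 [5,10)=4 [6,11)=6 [7,12)=11 [8,13)=20 [9,14)=18 [10,15)=25 [11,16)=25 [12,17)=33 [13,18)=26 [14,19)=26 [15,20)=19 [16,21)=15 [17,22)=13 [18,23)=11 [19,24)=11 [20,25)=14 [21,26)=14 [22,27)=3 [23,28)=3 [24,29)=3

i=0 t=3 v=4: → [3,8),[2,7),[1,6),[0,5); WM=2
i=1 t=2 v=9: → [2,7),[1,6),[0,5); WM=2
i=2 t=5 v=2: → [5,10),[4,9),[3,8),[2,7),[1,6); WM=4
i=3 t=8 v=2: → [8,13),[7,12),[6,11),[5,10),[4,9); WM=7; [0,5) fires=13 [1,6) fires=15 [2,7) fires=15
i=4 t=11 v=5: → [11,16),[10,15),[9,14),[8,13),[7,12); WM=10; [3,8) fires=6 [4,9) fires=4 [5,10) fires=4
i=5 t=10 v=4: → [10,15),[9,14),[8,13),[7,12),[6,11); WM=10
i=6 t=12 v=9: → [12,17),[11,16),[10,15),[9,14),[8,13); WM=11; [6,11) fires=6
i=7 t=3 v=6: DROP (t<11-4); WM=11
i=8 t=14 v=7: → [14,19),[13,18),[12,17),[11,16),[10,15); WM=13; [7,12) fires=11 [8,13) fires=20
i=9 t=15 v=4: → [15,20),[14,19),[13,18),[12,17),[11,16); WM=14; [9,14) fires=18
i=10 t=6 v=6: DROP (t<14-4); WM=14
i=11 t=16 v=2: → [16,21),[15,20),[14,19),[13,18),[12,17); WM=15; [10,15) fires=25
i=12 t=16 v=4: → [16,21),[15,20),[14,19),[13,18),[12,17); WM=15
i=13 t=16 v=7: → [16,21),[15,20),[14,19),[13,18),[12,17); WM=15
i=14 t=17 v=2: → [17,22),[16,21),[15,20),[14,19),[13,18); WM=16; [11,16) fires=25
i=15 t=21 v=4: → [21,26),[20,25),[19,24),[18,23),[17,22); WM=20; [12,17) fires=33 [13,18) fires=26 [14,19) fires=26 [15,20) fires=19
i=16 t=13 v=6: DROP (t<20-4); WM=20
i=17 t=21 v=7: → [21,26),[20,25),[19,24),[18,23),[17,22); WM=20
i=18 t=24 v=3: → [24,29),[23,28),[22,27),[21,26),[20,25); WM=23; [16,21) fires=15 [17,22) fires=13 [18,23) fires=11
i=19 t=13 v=5: DROP (t<23-4); WM=23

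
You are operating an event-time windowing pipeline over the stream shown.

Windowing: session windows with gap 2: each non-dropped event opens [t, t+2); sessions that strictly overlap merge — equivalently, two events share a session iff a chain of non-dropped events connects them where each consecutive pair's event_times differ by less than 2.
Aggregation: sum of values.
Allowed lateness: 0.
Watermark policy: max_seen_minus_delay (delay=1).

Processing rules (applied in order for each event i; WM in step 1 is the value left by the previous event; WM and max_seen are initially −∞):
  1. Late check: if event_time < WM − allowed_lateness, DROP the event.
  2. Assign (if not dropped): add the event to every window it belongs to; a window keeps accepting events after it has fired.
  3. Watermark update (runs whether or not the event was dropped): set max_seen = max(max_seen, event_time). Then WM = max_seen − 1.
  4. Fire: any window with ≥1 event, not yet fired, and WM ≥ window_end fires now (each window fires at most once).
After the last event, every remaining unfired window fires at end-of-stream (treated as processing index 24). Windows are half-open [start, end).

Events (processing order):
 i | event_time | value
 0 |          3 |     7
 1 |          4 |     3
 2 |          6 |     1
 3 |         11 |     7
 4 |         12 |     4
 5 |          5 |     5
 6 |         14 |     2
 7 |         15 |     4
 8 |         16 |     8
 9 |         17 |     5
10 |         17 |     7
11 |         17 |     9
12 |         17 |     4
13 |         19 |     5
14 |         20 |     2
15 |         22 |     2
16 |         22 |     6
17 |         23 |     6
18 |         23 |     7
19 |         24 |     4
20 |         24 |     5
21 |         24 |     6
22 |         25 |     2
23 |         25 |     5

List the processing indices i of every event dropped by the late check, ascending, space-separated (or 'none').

i=0 t=3 v=7: → [3,5); WM=2
i=1 t=4 v=3: → [3,6); WM=3
i=2 t=6 v=1: → [6,8); WM=5
i=3 t=11 v=7: → [11,13); WM=10
i=4 t=12 v=4: → [11,14); WM=11
i=5 t=5 v=5: DROP (t<11-0); WM=11
i=6 t=14 v=2: → [14,16); WM=13
i=7 t=15 v=4: → [14,17); WM=14
i=8 t=16 v=8: → [14,18); WM=15
i=9 t=17 v=5: → [14,19); WM=16
i=10 t=17 v=7: → [14,19); WM=16
i=11 t=17 v=9: → [14,19); WM=16
i=12 t=17 v=4: → [14,19); WM=16
i=13 t=19 v=5: → [19,21); WM=18
i=14 t=20 v=2: → [19,22); WM=19
i=15 t=22 v=2: → [22,24); WM=21
i=16 t=22 v=6: → [22,24); WM=21
i=17 t=23 v=6: → [22,25); WM=22
i=18 t=23 v=7: → [22,25); WM=22
i=19 t=24 v=4: → [22,26); WM=23
i=20 t=24 v=5: → [22,26); WM=23
i=21 t=24 v=6: → [22,26); WM=23
i=22 t=25 v=2: → [22,27); WM=24
i=23 t=25 v=5: → [22,27); WM=24

5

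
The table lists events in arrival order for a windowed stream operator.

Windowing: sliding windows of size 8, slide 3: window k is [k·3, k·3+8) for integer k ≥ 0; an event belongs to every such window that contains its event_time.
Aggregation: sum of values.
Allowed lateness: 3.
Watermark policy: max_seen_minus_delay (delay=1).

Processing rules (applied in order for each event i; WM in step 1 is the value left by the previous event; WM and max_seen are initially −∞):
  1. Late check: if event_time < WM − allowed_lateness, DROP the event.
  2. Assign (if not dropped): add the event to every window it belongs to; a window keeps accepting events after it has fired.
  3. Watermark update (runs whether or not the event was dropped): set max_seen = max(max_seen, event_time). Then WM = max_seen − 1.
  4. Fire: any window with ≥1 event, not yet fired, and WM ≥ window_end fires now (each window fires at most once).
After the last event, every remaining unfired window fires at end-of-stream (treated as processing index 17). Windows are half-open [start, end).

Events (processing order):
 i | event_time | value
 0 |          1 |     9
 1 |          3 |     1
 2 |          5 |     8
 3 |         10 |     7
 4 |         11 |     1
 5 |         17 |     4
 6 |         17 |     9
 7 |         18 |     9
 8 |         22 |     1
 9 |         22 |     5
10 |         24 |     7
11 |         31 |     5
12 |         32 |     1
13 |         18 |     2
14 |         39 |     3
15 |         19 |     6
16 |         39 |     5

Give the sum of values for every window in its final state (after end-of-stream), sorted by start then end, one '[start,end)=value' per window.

[0,8)=18 [3,11)=16 [6,14)=8 [9,17)=8 [12,20)=22 [15,23)=28 [18,26)=22 [21,29)=13 [24,32)=12 [27,35)=6 [30,38)=6 [33,41)=8 [36,44)=8 [39,47)=8

i=0 t=1 v=9: → [0,8); WM=0
i=1 t=3 v=1: → [3,11),[0,8); WM=2
i=2 t=5 v=8: → [3,11),[0,8); WM=4
i=3 t=10 v=7: → [9,17),[6,14),[3,11); WM=9; [0,8) fires=18
i=4 t=11 v=1: → [9,17),[6,14); WM=10
i=5 t=17 v=4: → [15,23),[12,20); WM=16; [3,11) fires=16 [6,14) fires=8
i=6 t=17 v=9: → [15,23),[12,20); WM=16
i=7 t=18 v=9: → [18,26),[15,23),[12,20); WM=17; [9,17) fires=8
i=8 t=22 v=1: → [21,29),[18,26),[15,23); WM=21; [12,20) fires=22
i=9 t=22 v=5: → [21,29),[18,26),[15,23); WM=21
i=10 t=24 v=7: → [24,32),[21,29),[18,26); WM=23; [15,23) fires=28
i=11 t=31 v=5: → [30,38),[27,35),[24,32); WM=30; [18,26) fires=22 [21,29) fires=13
i=12 t=32 v=1: → [30,38),[27,35); WM=31
i=13 t=18 v=2: DROP (t<31-3); WM=31
i=14 t=39 v=3: → [39,47),[36,44),[33,41); WM=38; [24,32) fires=12 [27,35) fires=6 [30,38) fires=6
i=15 t=19 v=6: DROP (t<38-3); WM=38
i=16 t=39 v=5: → [39,47),[36,44),[33,41); WM=38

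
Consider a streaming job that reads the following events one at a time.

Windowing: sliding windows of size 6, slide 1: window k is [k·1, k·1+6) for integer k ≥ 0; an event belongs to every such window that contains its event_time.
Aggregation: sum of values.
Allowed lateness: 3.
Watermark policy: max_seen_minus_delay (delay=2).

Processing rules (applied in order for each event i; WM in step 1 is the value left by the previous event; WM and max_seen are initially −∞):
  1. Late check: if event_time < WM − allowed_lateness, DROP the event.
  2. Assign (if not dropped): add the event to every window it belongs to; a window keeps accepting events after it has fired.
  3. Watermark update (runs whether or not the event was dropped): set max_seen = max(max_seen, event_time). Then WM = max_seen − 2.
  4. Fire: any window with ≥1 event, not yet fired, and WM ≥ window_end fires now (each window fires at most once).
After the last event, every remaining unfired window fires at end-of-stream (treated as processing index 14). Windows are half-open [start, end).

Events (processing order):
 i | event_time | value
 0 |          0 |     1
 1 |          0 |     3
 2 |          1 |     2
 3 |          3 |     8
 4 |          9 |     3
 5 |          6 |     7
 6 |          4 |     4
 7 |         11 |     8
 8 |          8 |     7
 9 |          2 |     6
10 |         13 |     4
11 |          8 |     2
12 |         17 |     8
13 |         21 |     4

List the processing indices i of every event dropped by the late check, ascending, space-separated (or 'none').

i=0 t=0 v=1: → [0,6); WM=-2
i=1 t=0 v=3: → [0,6); WM=-2
i=2 t=1 v=2: → [1,7),[0,6); WM=-1
i=3 t=3 v=8: → [3,9),[2,8),[1,7),[0,6); WM=1
i=4 t=9 v=3: → [9,15),[8,14),[7,13),[6,12),[5,11),[4,10); WM=7; [0,6) fires=14 [1,7) fires=10
i=5 t=6 v=7: → [6,12),[5,11),[4,10),[3,9),[2,8),[1,7); WM=7
i=6 t=4 v=4: → [4,10),[3,9),[2,8),[1,7),[0,6); WM=7
i=7 t=11 v=8: → [11,17),[10,16),[9,15),[8,14),[7,13),[6,12); WM=9; [2,8) fires=19 [3,9) fires=19
i=8 t=8 v=7: → [8,14),[7,13),[6,12),[5,11),[4,10),[3,9); WM=9
i=9 t=2 v=6: DROP (t<9-3); WM=9
i=10 t=13 v=4: → [13,19),[12,18),[11,17),[10,16),[9,15),[8,14); WM=11; [4,10) fires=21 [5,11) fires=17
i=11 t=8 v=2: → [8,14),[7,13),[6,12),[5,11),[4,10),[3,9); WM=11
i=12 t=17 v=8: → [17,23),[16,22),[15,21),[14,20),[13,19),[12,18); WM=15; [6,12) fires=27 [7,13) fires=20 [8,14) fires=24 [9,15) fires=15
i=13 t=21 v=4: → [21,27),[20,26),[19,25),[18,24),[17,23),[16,22); WM=19; [10,16) fires=12 [11,17) fires=12 [12,18) fires=12 [13,19) fires=12

9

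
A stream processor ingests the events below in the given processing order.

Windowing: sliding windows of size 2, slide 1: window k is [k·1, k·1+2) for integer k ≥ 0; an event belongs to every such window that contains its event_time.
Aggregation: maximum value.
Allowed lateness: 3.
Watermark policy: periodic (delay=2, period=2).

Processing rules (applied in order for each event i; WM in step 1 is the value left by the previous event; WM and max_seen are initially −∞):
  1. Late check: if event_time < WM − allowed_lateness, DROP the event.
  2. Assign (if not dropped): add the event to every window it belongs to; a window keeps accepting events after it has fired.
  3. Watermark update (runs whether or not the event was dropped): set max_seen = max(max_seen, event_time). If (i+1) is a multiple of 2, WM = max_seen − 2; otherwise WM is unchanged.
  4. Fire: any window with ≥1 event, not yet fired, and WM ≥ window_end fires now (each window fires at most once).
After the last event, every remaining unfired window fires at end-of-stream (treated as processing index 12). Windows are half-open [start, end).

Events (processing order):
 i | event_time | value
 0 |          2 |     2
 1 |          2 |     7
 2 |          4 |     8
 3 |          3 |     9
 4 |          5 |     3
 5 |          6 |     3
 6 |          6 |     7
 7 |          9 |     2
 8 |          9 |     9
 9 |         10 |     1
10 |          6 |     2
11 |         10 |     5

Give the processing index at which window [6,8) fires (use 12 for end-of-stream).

i=0 t=2 v=2: → [2,4),[1,3); WM=−∞
i=1 t=2 v=7: → [2,4),[1,3); WM=0
i=2 t=4 v=8: → [4,6),[3,5); WM=0
i=3 t=3 v=9: → [3,5),[2,4); WM=2
i=4 t=5 v=3: → [5,7),[4,6); WM=2
i=5 t=6 v=3: → [6,8),[5,7); WM=4; [1,3) fires=7 [2,4) fires=9
i=6 t=6 v=7: → [6,8),[5,7); WM=4
i=7 t=9 v=2: → [9,11),[8,10); WM=7; [3,5) fires=9 [4,6) fires=8 [5,7) fires=7
i=8 t=9 v=9: → [9,11),[8,10); WM=7
i=9 t=10 v=1: → [10,12),[9,11); WM=8; [6,8) fires=7
i=10 t=6 v=2: → [6,8),[5,7); WM=8
i=11 t=10 v=5: → [10,12),[9,11); WM=8

9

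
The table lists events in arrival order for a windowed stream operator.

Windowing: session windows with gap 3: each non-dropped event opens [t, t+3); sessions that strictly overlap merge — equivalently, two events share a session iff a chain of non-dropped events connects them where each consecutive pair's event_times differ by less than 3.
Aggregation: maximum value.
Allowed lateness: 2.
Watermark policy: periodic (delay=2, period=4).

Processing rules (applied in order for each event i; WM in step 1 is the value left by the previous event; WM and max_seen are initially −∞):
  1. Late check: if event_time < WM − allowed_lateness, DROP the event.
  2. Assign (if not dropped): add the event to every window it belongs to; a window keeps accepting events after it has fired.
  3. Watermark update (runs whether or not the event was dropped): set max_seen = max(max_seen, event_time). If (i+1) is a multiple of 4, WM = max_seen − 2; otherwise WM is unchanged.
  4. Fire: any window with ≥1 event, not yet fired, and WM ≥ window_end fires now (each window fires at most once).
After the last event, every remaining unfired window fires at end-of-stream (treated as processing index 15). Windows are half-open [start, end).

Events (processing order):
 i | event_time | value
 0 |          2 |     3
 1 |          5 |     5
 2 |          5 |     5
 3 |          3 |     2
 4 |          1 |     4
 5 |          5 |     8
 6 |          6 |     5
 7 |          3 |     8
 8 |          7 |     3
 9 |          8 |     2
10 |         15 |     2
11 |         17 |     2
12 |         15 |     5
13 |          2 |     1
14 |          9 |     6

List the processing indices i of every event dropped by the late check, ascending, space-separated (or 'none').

i=0 t=2 v=3: → [2,5); WM=−∞
i=1 t=5 v=5: → [5,8); WM=−∞
i=2 t=5 v=5: → [5,8); WM=−∞
i=3 t=3 v=2: → [2,8); WM=3
i=4 t=1 v=4: → [1,8); WM=3
i=5 t=5 v=8: → [1,8); WM=3
i=6 t=6 v=5: → [1,9); WM=3
i=7 t=3 v=8: → [1,9); WM=4
i=8 t=7 v=3: → [1,10); WM=4
i=9 t=8 v=2: → [1,11); WM=4
i=10 t=15 v=2: → [15,18); WM=4
i=11 t=17 v=2: → [15,20); WM=15
i=12 t=15 v=5: → [15,20); WM=15
i=13 t=2 v=1: DROP (t<15-2); WM=15
i=14 t=9 v=6: DROP (t<15-2); WM=15

13 14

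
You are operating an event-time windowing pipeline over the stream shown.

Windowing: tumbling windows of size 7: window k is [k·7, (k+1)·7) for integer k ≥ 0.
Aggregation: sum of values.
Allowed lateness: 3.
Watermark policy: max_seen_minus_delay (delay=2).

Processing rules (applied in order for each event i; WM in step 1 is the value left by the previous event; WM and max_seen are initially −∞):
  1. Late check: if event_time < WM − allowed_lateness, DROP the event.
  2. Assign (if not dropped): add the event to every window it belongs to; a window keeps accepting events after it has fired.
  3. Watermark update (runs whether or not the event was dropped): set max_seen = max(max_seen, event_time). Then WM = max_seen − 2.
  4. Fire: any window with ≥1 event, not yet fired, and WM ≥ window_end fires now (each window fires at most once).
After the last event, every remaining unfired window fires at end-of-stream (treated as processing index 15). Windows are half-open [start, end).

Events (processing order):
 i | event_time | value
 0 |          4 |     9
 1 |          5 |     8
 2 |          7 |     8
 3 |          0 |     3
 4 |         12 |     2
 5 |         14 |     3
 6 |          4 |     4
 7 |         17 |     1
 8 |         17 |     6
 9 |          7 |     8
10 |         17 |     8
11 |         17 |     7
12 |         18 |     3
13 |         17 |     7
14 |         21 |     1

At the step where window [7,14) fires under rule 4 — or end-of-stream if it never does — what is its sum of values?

10

i=0 t=4 v=9: → [0,7); WM=2
i=1 t=5 v=8: → [0,7); WM=3
i=2 t=7 v=8: → [7,14); WM=5
i=3 t=0 v=3: DROP (t<5-3); WM=5
i=4 t=12 v=2: → [7,14); WM=10; [0,7) fires=17
i=5 t=14 v=3: → [14,21); WM=12
i=6 t=4 v=4: DROP (t<12-3); WM=12
i=7 t=17 v=1: → [14,21); WM=15; [7,14) fires=10
i=8 t=17 v=6: → [14,21); WM=15
i=9 t=7 v=8: DROP (t<15-3); WM=15
i=10 t=17 v=8: → [14,21); WM=15
i=11 t=17 v=7: → [14,21); WM=15
i=12 t=18 v=3: → [14,21); WM=16
i=13 t=17 v=7: → [14,21); WM=16
i=14 t=21 v=1: → [21,28); WM=19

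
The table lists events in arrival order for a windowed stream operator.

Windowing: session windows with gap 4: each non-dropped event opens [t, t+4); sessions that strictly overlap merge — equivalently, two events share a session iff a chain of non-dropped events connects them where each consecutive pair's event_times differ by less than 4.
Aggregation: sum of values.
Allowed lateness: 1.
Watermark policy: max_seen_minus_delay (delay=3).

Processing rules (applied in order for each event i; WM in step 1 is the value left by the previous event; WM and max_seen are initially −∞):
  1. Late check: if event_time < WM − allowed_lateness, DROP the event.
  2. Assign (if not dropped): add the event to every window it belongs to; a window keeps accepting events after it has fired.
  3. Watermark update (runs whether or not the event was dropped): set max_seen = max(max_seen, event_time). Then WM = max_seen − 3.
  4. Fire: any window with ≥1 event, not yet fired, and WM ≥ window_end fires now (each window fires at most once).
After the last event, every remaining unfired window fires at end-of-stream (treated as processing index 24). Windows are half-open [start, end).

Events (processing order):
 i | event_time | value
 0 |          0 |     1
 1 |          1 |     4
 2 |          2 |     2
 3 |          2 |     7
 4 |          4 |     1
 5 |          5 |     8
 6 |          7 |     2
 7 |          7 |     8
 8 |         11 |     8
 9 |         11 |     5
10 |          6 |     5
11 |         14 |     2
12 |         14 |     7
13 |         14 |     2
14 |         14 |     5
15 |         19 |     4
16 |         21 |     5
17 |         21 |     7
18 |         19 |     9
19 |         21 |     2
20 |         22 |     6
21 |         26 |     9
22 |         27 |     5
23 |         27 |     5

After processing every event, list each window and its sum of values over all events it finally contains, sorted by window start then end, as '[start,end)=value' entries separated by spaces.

i=0 t=0 v=1: → [0,4); WM=-3
i=1 t=1 v=4: → [0,5); WM=-2
i=2 t=2 v=2: → [0,6); WM=-1
i=3 t=2 v=7: → [0,6); WM=-1
i=4 t=4 v=1: → [0,8); WM=1
i=5 t=5 v=8: → [0,9); WM=2
i=6 t=7 v=2: → [0,11); WM=4
i=7 t=7 v=8: → [0,11); WM=4
i=8 t=11 v=8: → [11,15); WM=8
i=9 t=11 v=5: → [11,15); WM=8
i=10 t=6 v=5: DROP (t<8-1); WM=8
i=11 t=14 v=2: → [11,18); WM=11
i=12 t=14 v=7: → [11,18); WM=11
i=13 t=14 v=2: → [11,18); WM=11
i=14 t=14 v=5: → [11,18); WM=11
i=15 t=19 v=4: → [19,23); WM=16
i=16 t=21 v=5: → [19,25); WM=18
i=17 t=21 v=7: → [19,25); WM=18
i=18 t=19 v=9: → [19,25); WM=18
i=19 t=21 v=2: → [19,25); WM=18
i=20 t=22 v=6: → [19,26); WM=19
i=21 t=26 v=9: → [26,30); WM=23
i=22 t=27 v=5: → [26,31); WM=24
i=23 t=27 v=5: → [26,31); WM=24

[0,11)=33 [11,18)=29 [19,26)=33 [26,31)=19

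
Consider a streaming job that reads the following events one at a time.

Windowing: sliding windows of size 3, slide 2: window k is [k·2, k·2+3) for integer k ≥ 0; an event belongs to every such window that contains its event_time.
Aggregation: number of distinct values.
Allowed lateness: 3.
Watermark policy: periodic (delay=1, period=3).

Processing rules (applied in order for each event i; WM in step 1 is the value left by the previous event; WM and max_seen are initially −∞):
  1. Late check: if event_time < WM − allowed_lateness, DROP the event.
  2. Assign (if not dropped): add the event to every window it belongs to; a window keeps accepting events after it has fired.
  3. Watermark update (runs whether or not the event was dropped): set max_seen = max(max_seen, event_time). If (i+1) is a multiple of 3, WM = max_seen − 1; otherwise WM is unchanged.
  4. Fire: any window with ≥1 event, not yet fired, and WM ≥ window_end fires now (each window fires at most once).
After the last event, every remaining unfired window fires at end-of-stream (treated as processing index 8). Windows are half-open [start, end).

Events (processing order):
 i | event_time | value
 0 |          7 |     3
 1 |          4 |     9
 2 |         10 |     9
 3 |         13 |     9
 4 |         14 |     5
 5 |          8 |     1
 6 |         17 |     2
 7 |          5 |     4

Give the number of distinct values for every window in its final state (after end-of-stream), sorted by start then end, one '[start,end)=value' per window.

i=0 t=7 v=3: → [6,9); WM=−∞
i=1 t=4 v=9: → [4,7),[2,5); WM=−∞
i=2 t=10 v=9: → [10,13),[8,11); WM=9; [2,5) fires=1 [4,7) fires=1 [6,9) fires=1
i=3 t=13 v=9: → [12,15); WM=9
i=4 t=14 v=5: → [14,17),[12,15); WM=9
i=5 t=8 v=1: → [8,11),[6,9); WM=13; [8,11) fires=2 [10,13) fires=1
i=6 t=17 v=2: → [16,19); WM=13
i=7 t=5 v=4: DROP (t<13-3); WM=13

[2,5)=1 [4,7)=1 [6,9)=2 [8,11)=2 [10,13)=1 [12,15)=2 [14,17)=1 [16,19)=1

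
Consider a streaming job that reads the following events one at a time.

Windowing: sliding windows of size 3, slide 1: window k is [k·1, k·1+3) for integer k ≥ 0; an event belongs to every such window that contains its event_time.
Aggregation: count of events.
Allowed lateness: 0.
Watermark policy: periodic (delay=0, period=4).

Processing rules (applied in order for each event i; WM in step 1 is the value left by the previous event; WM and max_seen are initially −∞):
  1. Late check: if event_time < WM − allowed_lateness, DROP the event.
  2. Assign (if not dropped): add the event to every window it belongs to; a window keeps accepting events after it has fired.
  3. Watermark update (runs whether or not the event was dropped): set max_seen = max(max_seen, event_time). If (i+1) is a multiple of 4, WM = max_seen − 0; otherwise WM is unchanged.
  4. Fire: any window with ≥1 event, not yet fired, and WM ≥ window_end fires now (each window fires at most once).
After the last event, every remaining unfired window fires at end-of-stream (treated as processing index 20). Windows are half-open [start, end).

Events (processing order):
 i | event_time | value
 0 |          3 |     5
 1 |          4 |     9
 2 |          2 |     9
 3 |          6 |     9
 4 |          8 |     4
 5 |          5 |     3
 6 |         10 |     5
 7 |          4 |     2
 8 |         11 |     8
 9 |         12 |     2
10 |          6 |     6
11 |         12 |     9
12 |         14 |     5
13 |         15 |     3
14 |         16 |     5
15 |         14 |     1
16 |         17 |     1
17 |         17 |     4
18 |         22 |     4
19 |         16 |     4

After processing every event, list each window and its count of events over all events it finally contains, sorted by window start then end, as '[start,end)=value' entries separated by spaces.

[0,3)=1 [1,4)=2 [2,5)=3 [3,6)=2 [4,7)=2 [5,8)=1 [6,9)=2 [7,10)=1 [8,11)=2 [9,12)=2 [10,13)=4 [11,14)=3 [12,15)=4 [13,16)=3 [14,17)=5 [15,18)=5 [16,19)=4 [17,20)=2 [20,23)=1 [21,24)=1 [22,25)=1

i=0 t=3 v=5: → [3,6),[2,5),[1,4); WM=−∞
i=1 t=4 v=9: → [4,7),[3,6),[2,5); WM=−∞
i=2 t=2 v=9: → [2,5),[1,4),[0,3); WM=−∞
i=3 t=6 v=9: → [6,9),[5,8),[4,7); WM=6; [0,3) fires=1 [1,4) fires=2 [2,5) fires=3 [3,6) fires=2
i=4 t=8 v=4: → [8,11),[7,10),[6,9); WM=6
i=5 t=5 v=3: DROP (t<6-0); WM=6
i=6 t=10 v=5: → [10,13),[9,12),[8,11); WM=6
i=7 t=4 v=2: DROP (t<6-0); WM=10; [4,7) fires=2 [5,8) fires=1 [6,9) fires=2 [7,10) fires=1
i=8 t=11 v=8: → [11,14),[10,13),[9,12); WM=10
i=9 t=12 v=2: → [12,15),[11,14),[10,13); WM=10
i=10 t=6 v=6: DROP (t<10-0); WM=10
i=11 t=12 v=9: → [12,15),[11,14),[10,13); WM=12; [8,11) fires=2 [9,12) fires=2
i=12 t=14 v=5: → [14,17),[13,16),[12,15); WM=12
i=13 t=15 v=3: → [15,18),[14,17),[13,16); WM=12
i=14 t=16 v=5: → [16,19),[15,18),[14,17); WM=12
i=15 t=14 v=1: → [14,17),[13,16),[12,15); WM=16; [10,13) fires=4 [11,14) fires=3 [12,15) fires=4 [13,16) fires=3
i=16 t=17 v=1: → [17,20),[16,19),[15,18); WM=16
i=17 t=17 v=4: → [17,20),[16,19),[15,18); WM=16
i=18 t=22 v=4: → [22,25),[21,24),[20,23); WM=16
i=19 t=16 v=4: → [16,19),[15,18),[14,17); WM=22; [14,17) fires=5 [15,18) fires=5 [16,19) fires=4 [17,20) fires=2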